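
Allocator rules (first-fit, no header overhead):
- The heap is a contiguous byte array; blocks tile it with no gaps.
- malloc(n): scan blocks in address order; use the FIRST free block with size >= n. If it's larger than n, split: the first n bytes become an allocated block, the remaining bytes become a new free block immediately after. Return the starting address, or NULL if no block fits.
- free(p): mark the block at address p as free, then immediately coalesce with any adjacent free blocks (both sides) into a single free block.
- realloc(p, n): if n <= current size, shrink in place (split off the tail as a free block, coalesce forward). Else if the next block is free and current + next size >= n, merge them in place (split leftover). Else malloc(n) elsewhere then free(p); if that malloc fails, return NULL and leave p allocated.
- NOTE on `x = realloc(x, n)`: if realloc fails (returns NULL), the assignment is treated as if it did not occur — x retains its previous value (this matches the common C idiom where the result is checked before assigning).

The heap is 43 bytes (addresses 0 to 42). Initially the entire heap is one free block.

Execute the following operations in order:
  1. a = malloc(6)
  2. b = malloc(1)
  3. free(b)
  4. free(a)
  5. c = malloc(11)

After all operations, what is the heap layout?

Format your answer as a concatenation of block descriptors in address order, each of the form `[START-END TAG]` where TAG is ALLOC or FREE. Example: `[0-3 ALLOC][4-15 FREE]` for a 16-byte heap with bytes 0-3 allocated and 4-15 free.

Op 1: a = malloc(6) -> a = 0; heap: [0-5 ALLOC][6-42 FREE]
Op 2: b = malloc(1) -> b = 6; heap: [0-5 ALLOC][6-6 ALLOC][7-42 FREE]
Op 3: free(b) -> (freed b); heap: [0-5 ALLOC][6-42 FREE]
Op 4: free(a) -> (freed a); heap: [0-42 FREE]
Op 5: c = malloc(11) -> c = 0; heap: [0-10 ALLOC][11-42 FREE]

Answer: [0-10 ALLOC][11-42 FREE]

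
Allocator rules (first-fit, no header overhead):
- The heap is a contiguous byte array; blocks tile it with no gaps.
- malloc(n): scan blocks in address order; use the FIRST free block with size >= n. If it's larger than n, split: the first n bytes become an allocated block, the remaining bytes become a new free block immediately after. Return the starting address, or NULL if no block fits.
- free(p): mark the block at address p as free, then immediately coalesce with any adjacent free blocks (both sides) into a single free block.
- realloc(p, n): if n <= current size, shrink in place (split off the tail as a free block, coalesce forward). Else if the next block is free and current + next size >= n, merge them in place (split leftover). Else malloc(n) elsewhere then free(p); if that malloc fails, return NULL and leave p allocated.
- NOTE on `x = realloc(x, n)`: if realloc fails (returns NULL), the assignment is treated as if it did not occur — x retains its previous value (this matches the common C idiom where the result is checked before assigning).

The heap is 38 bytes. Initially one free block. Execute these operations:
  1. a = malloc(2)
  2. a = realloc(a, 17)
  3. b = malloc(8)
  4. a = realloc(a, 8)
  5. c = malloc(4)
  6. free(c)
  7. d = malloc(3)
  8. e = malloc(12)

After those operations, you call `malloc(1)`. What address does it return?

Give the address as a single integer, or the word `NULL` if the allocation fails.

Op 1: a = malloc(2) -> a = 0; heap: [0-1 ALLOC][2-37 FREE]
Op 2: a = realloc(a, 17) -> a = 0; heap: [0-16 ALLOC][17-37 FREE]
Op 3: b = malloc(8) -> b = 17; heap: [0-16 ALLOC][17-24 ALLOC][25-37 FREE]
Op 4: a = realloc(a, 8) -> a = 0; heap: [0-7 ALLOC][8-16 FREE][17-24 ALLOC][25-37 FREE]
Op 5: c = malloc(4) -> c = 8; heap: [0-7 ALLOC][8-11 ALLOC][12-16 FREE][17-24 ALLOC][25-37 FREE]
Op 6: free(c) -> (freed c); heap: [0-7 ALLOC][8-16 FREE][17-24 ALLOC][25-37 FREE]
Op 7: d = malloc(3) -> d = 8; heap: [0-7 ALLOC][8-10 ALLOC][11-16 FREE][17-24 ALLOC][25-37 FREE]
Op 8: e = malloc(12) -> e = 25; heap: [0-7 ALLOC][8-10 ALLOC][11-16 FREE][17-24 ALLOC][25-36 ALLOC][37-37 FREE]
malloc(1): first-fit scan over [0-7 ALLOC][8-10 ALLOC][11-16 FREE][17-24 ALLOC][25-36 ALLOC][37-37 FREE] -> 11

Answer: 11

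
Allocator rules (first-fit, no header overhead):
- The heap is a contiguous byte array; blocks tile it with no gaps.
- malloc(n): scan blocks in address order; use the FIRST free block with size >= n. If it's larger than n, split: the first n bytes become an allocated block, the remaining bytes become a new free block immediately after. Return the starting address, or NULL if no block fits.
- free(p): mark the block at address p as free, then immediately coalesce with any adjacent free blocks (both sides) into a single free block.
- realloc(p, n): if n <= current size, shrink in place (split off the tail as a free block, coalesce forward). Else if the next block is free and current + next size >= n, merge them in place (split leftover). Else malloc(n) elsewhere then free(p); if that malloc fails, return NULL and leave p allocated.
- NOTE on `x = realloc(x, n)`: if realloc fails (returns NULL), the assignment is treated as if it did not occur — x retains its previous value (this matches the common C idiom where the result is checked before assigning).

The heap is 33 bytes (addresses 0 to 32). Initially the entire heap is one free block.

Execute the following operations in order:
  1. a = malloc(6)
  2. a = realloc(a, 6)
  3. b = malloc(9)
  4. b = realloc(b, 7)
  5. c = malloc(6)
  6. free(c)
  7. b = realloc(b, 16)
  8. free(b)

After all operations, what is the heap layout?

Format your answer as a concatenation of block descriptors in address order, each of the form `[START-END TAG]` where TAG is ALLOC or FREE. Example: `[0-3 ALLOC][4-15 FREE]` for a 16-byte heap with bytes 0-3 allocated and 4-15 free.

Op 1: a = malloc(6) -> a = 0; heap: [0-5 ALLOC][6-32 FREE]
Op 2: a = realloc(a, 6) -> a = 0; heap: [0-5 ALLOC][6-32 FREE]
Op 3: b = malloc(9) -> b = 6; heap: [0-5 ALLOC][6-14 ALLOC][15-32 FREE]
Op 4: b = realloc(b, 7) -> b = 6; heap: [0-5 ALLOC][6-12 ALLOC][13-32 FREE]
Op 5: c = malloc(6) -> c = 13; heap: [0-5 ALLOC][6-12 ALLOC][13-18 ALLOC][19-32 FREE]
Op 6: free(c) -> (freed c); heap: [0-5 ALLOC][6-12 ALLOC][13-32 FREE]
Op 7: b = realloc(b, 16) -> b = 6; heap: [0-5 ALLOC][6-21 ALLOC][22-32 FREE]
Op 8: free(b) -> (freed b); heap: [0-5 ALLOC][6-32 FREE]

Answer: [0-5 ALLOC][6-32 FREE]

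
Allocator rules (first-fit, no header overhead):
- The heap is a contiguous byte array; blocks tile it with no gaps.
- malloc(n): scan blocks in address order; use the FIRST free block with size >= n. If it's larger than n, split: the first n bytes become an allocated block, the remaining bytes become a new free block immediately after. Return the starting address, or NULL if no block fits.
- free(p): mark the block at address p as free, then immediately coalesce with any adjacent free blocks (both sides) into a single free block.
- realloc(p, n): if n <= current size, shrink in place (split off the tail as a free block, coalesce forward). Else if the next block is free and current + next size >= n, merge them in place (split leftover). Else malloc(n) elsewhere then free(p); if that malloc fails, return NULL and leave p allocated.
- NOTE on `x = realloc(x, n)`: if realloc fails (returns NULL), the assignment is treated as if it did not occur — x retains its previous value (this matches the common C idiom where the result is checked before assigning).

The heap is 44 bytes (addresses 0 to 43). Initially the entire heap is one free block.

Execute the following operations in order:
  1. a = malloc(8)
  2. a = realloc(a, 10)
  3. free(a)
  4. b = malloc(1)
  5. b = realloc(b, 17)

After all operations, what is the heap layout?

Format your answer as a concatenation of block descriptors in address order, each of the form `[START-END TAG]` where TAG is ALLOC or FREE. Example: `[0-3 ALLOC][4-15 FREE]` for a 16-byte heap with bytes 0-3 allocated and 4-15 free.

Answer: [0-16 ALLOC][17-43 FREE]

Derivation:
Op 1: a = malloc(8) -> a = 0; heap: [0-7 ALLOC][8-43 FREE]
Op 2: a = realloc(a, 10) -> a = 0; heap: [0-9 ALLOC][10-43 FREE]
Op 3: free(a) -> (freed a); heap: [0-43 FREE]
Op 4: b = malloc(1) -> b = 0; heap: [0-0 ALLOC][1-43 FREE]
Op 5: b = realloc(b, 17) -> b = 0; heap: [0-16 ALLOC][17-43 FREE]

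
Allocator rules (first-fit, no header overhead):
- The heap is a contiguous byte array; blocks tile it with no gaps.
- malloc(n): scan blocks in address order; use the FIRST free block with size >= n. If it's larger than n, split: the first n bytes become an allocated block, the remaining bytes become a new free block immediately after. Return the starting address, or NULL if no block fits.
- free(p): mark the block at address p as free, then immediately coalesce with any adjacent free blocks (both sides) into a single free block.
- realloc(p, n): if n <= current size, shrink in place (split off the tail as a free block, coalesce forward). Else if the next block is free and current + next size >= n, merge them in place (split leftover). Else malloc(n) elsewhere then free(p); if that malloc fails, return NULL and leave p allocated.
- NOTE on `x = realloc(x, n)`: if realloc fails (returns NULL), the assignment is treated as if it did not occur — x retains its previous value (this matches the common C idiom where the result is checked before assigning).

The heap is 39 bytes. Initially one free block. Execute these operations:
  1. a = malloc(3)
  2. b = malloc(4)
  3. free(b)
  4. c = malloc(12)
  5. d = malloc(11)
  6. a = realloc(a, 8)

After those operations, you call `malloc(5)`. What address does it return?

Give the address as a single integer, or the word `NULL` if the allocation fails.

Answer: 34

Derivation:
Op 1: a = malloc(3) -> a = 0; heap: [0-2 ALLOC][3-38 FREE]
Op 2: b = malloc(4) -> b = 3; heap: [0-2 ALLOC][3-6 ALLOC][7-38 FREE]
Op 3: free(b) -> (freed b); heap: [0-2 ALLOC][3-38 FREE]
Op 4: c = malloc(12) -> c = 3; heap: [0-2 ALLOC][3-14 ALLOC][15-38 FREE]
Op 5: d = malloc(11) -> d = 15; heap: [0-2 ALLOC][3-14 ALLOC][15-25 ALLOC][26-38 FREE]
Op 6: a = realloc(a, 8) -> a = 26; heap: [0-2 FREE][3-14 ALLOC][15-25 ALLOC][26-33 ALLOC][34-38 FREE]
malloc(5): first-fit scan over [0-2 FREE][3-14 ALLOC][15-25 ALLOC][26-33 ALLOC][34-38 FREE] -> 34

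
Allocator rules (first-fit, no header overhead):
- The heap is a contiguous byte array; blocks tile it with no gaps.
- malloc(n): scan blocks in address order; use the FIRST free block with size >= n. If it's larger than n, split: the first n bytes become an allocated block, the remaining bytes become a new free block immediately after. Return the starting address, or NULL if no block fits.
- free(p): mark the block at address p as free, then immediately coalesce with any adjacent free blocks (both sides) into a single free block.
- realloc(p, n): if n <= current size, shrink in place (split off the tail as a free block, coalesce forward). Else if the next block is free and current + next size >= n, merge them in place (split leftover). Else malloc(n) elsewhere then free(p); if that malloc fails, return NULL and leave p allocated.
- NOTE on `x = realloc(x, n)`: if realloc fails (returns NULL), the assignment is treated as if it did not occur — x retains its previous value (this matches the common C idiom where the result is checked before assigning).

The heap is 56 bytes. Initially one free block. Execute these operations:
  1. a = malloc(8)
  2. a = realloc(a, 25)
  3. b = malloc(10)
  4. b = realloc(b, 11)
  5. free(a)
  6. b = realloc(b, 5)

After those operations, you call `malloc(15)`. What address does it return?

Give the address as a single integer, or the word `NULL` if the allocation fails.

Op 1: a = malloc(8) -> a = 0; heap: [0-7 ALLOC][8-55 FREE]
Op 2: a = realloc(a, 25) -> a = 0; heap: [0-24 ALLOC][25-55 FREE]
Op 3: b = malloc(10) -> b = 25; heap: [0-24 ALLOC][25-34 ALLOC][35-55 FREE]
Op 4: b = realloc(b, 11) -> b = 25; heap: [0-24 ALLOC][25-35 ALLOC][36-55 FREE]
Op 5: free(a) -> (freed a); heap: [0-24 FREE][25-35 ALLOC][36-55 FREE]
Op 6: b = realloc(b, 5) -> b = 25; heap: [0-24 FREE][25-29 ALLOC][30-55 FREE]
malloc(15): first-fit scan over [0-24 FREE][25-29 ALLOC][30-55 FREE] -> 0

Answer: 0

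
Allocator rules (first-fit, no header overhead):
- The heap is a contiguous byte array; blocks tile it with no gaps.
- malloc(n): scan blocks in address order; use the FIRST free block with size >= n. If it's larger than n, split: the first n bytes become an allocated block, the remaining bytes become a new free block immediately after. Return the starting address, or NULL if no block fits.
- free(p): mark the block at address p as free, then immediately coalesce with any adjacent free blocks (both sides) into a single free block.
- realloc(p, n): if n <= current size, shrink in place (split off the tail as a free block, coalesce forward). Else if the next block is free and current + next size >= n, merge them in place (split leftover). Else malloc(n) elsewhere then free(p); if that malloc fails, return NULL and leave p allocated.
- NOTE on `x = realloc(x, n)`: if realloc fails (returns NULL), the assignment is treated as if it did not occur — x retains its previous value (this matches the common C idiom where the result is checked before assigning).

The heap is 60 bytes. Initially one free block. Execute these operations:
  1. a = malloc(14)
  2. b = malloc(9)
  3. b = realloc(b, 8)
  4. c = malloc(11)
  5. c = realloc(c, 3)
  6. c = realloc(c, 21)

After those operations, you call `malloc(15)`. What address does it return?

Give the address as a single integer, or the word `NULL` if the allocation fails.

Op 1: a = malloc(14) -> a = 0; heap: [0-13 ALLOC][14-59 FREE]
Op 2: b = malloc(9) -> b = 14; heap: [0-13 ALLOC][14-22 ALLOC][23-59 FREE]
Op 3: b = realloc(b, 8) -> b = 14; heap: [0-13 ALLOC][14-21 ALLOC][22-59 FREE]
Op 4: c = malloc(11) -> c = 22; heap: [0-13 ALLOC][14-21 ALLOC][22-32 ALLOC][33-59 FREE]
Op 5: c = realloc(c, 3) -> c = 22; heap: [0-13 ALLOC][14-21 ALLOC][22-24 ALLOC][25-59 FREE]
Op 6: c = realloc(c, 21) -> c = 22; heap: [0-13 ALLOC][14-21 ALLOC][22-42 ALLOC][43-59 FREE]
malloc(15): first-fit scan over [0-13 ALLOC][14-21 ALLOC][22-42 ALLOC][43-59 FREE] -> 43

Answer: 43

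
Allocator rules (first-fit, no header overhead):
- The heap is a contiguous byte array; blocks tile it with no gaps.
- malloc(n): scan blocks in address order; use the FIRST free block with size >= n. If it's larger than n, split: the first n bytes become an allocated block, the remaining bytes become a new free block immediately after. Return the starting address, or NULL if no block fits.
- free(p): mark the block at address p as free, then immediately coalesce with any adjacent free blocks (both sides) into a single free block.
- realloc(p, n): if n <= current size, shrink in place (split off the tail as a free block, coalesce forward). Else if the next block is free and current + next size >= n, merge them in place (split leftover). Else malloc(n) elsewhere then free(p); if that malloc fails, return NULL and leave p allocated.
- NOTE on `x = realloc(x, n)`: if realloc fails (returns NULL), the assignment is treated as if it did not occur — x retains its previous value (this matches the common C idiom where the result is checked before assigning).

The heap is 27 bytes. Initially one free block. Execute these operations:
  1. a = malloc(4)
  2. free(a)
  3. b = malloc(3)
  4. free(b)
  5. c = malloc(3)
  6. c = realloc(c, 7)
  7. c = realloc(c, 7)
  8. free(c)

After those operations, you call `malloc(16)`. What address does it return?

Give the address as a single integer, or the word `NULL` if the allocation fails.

Op 1: a = malloc(4) -> a = 0; heap: [0-3 ALLOC][4-26 FREE]
Op 2: free(a) -> (freed a); heap: [0-26 FREE]
Op 3: b = malloc(3) -> b = 0; heap: [0-2 ALLOC][3-26 FREE]
Op 4: free(b) -> (freed b); heap: [0-26 FREE]
Op 5: c = malloc(3) -> c = 0; heap: [0-2 ALLOC][3-26 FREE]
Op 6: c = realloc(c, 7) -> c = 0; heap: [0-6 ALLOC][7-26 FREE]
Op 7: c = realloc(c, 7) -> c = 0; heap: [0-6 ALLOC][7-26 FREE]
Op 8: free(c) -> (freed c); heap: [0-26 FREE]
malloc(16): first-fit scan over [0-26 FREE] -> 0

Answer: 0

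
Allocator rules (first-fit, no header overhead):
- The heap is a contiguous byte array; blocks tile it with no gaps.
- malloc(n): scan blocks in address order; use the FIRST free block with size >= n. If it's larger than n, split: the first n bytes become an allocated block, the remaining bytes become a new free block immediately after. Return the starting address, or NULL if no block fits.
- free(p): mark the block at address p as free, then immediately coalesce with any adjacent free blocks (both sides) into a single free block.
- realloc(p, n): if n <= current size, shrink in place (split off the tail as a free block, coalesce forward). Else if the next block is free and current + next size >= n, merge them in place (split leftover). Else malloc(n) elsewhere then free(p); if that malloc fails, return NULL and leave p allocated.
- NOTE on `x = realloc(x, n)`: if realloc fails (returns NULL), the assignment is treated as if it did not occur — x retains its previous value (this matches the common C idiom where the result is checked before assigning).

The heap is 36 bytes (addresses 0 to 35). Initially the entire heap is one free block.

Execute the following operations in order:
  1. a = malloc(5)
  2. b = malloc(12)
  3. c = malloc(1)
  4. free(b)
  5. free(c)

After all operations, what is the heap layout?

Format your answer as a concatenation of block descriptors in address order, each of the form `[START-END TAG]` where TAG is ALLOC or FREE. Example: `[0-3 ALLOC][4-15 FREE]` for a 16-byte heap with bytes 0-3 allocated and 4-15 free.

Answer: [0-4 ALLOC][5-35 FREE]

Derivation:
Op 1: a = malloc(5) -> a = 0; heap: [0-4 ALLOC][5-35 FREE]
Op 2: b = malloc(12) -> b = 5; heap: [0-4 ALLOC][5-16 ALLOC][17-35 FREE]
Op 3: c = malloc(1) -> c = 17; heap: [0-4 ALLOC][5-16 ALLOC][17-17 ALLOC][18-35 FREE]
Op 4: free(b) -> (freed b); heap: [0-4 ALLOC][5-16 FREE][17-17 ALLOC][18-35 FREE]
Op 5: free(c) -> (freed c); heap: [0-4 ALLOC][5-35 FREE]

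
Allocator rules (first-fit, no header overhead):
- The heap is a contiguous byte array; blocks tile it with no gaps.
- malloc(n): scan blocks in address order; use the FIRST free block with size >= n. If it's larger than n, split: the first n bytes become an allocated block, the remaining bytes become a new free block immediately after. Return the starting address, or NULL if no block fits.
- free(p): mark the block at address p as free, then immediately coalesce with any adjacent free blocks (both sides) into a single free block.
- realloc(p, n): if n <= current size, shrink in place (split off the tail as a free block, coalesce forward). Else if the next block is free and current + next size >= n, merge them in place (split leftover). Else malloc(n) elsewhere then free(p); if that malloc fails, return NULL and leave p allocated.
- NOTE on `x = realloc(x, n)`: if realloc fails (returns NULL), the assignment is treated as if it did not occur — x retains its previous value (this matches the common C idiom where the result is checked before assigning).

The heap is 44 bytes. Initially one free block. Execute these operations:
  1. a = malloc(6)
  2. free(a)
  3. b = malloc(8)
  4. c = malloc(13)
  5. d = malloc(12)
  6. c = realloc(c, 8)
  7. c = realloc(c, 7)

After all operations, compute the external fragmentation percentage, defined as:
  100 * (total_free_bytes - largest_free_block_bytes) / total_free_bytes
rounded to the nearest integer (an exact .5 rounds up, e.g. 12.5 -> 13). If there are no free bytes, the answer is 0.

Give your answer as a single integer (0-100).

Answer: 35

Derivation:
Op 1: a = malloc(6) -> a = 0; heap: [0-5 ALLOC][6-43 FREE]
Op 2: free(a) -> (freed a); heap: [0-43 FREE]
Op 3: b = malloc(8) -> b = 0; heap: [0-7 ALLOC][8-43 FREE]
Op 4: c = malloc(13) -> c = 8; heap: [0-7 ALLOC][8-20 ALLOC][21-43 FREE]
Op 5: d = malloc(12) -> d = 21; heap: [0-7 ALLOC][8-20 ALLOC][21-32 ALLOC][33-43 FREE]
Op 6: c = realloc(c, 8) -> c = 8; heap: [0-7 ALLOC][8-15 ALLOC][16-20 FREE][21-32 ALLOC][33-43 FREE]
Op 7: c = realloc(c, 7) -> c = 8; heap: [0-7 ALLOC][8-14 ALLOC][15-20 FREE][21-32 ALLOC][33-43 FREE]
Free blocks: [6 11] total_free=17 largest=11 -> 100*(17-11)/17 = 600/17 ≈ 35.294 -> rounds to 35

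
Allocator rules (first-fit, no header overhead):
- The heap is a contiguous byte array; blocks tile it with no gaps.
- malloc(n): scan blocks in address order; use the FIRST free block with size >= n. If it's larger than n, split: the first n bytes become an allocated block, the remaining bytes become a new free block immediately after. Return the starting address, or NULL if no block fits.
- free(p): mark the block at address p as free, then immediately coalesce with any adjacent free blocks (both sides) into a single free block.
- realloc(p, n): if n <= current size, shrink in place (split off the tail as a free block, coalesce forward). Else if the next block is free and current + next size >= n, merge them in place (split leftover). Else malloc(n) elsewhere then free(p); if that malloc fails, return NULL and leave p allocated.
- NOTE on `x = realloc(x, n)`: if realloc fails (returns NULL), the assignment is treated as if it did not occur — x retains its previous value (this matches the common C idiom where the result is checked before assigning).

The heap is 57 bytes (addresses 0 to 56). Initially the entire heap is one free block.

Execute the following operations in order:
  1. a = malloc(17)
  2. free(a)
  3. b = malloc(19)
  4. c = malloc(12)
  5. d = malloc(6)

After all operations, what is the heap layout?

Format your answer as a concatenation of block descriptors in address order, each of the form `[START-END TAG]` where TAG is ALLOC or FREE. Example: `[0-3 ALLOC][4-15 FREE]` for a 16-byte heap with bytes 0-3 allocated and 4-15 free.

Answer: [0-18 ALLOC][19-30 ALLOC][31-36 ALLOC][37-56 FREE]

Derivation:
Op 1: a = malloc(17) -> a = 0; heap: [0-16 ALLOC][17-56 FREE]
Op 2: free(a) -> (freed a); heap: [0-56 FREE]
Op 3: b = malloc(19) -> b = 0; heap: [0-18 ALLOC][19-56 FREE]
Op 4: c = malloc(12) -> c = 19; heap: [0-18 ALLOC][19-30 ALLOC][31-56 FREE]
Op 5: d = malloc(6) -> d = 31; heap: [0-18 ALLOC][19-30 ALLOC][31-36 ALLOC][37-56 FREE]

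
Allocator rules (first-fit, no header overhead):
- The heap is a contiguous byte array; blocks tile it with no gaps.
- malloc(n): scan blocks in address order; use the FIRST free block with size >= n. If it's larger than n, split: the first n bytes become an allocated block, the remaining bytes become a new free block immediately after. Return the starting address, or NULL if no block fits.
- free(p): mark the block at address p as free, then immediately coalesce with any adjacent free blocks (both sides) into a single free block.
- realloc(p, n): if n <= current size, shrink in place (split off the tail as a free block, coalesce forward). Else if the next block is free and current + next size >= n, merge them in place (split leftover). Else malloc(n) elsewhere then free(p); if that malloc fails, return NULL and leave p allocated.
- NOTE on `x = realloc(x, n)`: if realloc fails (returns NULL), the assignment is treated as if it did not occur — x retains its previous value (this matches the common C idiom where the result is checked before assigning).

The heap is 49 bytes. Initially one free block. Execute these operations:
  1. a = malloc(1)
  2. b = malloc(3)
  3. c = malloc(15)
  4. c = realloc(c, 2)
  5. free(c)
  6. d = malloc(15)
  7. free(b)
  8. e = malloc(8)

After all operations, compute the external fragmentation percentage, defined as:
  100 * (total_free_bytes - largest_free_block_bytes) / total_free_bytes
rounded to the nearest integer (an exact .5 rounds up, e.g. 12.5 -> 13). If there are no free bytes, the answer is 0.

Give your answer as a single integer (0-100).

Op 1: a = malloc(1) -> a = 0; heap: [0-0 ALLOC][1-48 FREE]
Op 2: b = malloc(3) -> b = 1; heap: [0-0 ALLOC][1-3 ALLOC][4-48 FREE]
Op 3: c = malloc(15) -> c = 4; heap: [0-0 ALLOC][1-3 ALLOC][4-18 ALLOC][19-48 FREE]
Op 4: c = realloc(c, 2) -> c = 4; heap: [0-0 ALLOC][1-3 ALLOC][4-5 ALLOC][6-48 FREE]
Op 5: free(c) -> (freed c); heap: [0-0 ALLOC][1-3 ALLOC][4-48 FREE]
Op 6: d = malloc(15) -> d = 4; heap: [0-0 ALLOC][1-3 ALLOC][4-18 ALLOC][19-48 FREE]
Op 7: free(b) -> (freed b); heap: [0-0 ALLOC][1-3 FREE][4-18 ALLOC][19-48 FREE]
Op 8: e = malloc(8) -> e = 19; heap: [0-0 ALLOC][1-3 FREE][4-18 ALLOC][19-26 ALLOC][27-48 FREE]
Free blocks: [3 22] total_free=25 largest=22 -> 100*(25-22)/25 = 300/25 = 12

Answer: 12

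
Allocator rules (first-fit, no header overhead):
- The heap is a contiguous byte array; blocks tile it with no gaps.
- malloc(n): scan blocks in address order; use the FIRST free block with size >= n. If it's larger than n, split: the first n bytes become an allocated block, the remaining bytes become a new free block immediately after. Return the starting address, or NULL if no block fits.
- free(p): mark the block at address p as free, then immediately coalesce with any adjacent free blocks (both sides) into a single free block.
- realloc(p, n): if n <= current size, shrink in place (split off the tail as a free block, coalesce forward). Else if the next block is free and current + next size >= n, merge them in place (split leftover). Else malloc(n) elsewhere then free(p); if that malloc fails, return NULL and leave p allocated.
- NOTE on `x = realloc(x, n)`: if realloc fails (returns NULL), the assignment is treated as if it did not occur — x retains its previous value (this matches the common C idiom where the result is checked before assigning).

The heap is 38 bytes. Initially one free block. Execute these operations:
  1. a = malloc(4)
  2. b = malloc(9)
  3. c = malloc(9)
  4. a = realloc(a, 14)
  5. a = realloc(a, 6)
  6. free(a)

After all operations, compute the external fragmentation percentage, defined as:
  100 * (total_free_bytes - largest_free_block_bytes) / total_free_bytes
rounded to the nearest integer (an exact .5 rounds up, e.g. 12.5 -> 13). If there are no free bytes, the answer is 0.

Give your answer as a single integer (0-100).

Op 1: a = malloc(4) -> a = 0; heap: [0-3 ALLOC][4-37 FREE]
Op 2: b = malloc(9) -> b = 4; heap: [0-3 ALLOC][4-12 ALLOC][13-37 FREE]
Op 3: c = malloc(9) -> c = 13; heap: [0-3 ALLOC][4-12 ALLOC][13-21 ALLOC][22-37 FREE]
Op 4: a = realloc(a, 14) -> a = 22; heap: [0-3 FREE][4-12 ALLOC][13-21 ALLOC][22-35 ALLOC][36-37 FREE]
Op 5: a = realloc(a, 6) -> a = 22; heap: [0-3 FREE][4-12 ALLOC][13-21 ALLOC][22-27 ALLOC][28-37 FREE]
Op 6: free(a) -> (freed a); heap: [0-3 FREE][4-12 ALLOC][13-21 ALLOC][22-37 FREE]
Free blocks: [4 16] total_free=20 largest=16 -> 100*(20-16)/20 = 400/20 = 20

Answer: 20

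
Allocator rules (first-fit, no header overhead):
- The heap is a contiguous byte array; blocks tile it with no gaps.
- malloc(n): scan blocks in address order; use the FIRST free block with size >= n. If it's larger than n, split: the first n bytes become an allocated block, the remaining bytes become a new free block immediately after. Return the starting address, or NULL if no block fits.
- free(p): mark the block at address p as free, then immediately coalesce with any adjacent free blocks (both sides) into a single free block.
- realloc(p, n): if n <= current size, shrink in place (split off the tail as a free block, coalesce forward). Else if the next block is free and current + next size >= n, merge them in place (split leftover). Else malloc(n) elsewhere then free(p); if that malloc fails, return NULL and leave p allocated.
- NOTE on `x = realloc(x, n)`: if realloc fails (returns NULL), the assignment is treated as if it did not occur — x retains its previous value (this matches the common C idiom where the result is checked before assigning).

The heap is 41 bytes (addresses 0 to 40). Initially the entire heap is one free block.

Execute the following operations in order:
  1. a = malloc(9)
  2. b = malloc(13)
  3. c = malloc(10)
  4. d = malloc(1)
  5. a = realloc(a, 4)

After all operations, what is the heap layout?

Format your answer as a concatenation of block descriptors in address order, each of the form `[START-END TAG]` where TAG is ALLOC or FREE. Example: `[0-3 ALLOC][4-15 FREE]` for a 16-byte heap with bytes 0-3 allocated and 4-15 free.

Op 1: a = malloc(9) -> a = 0; heap: [0-8 ALLOC][9-40 FREE]
Op 2: b = malloc(13) -> b = 9; heap: [0-8 ALLOC][9-21 ALLOC][22-40 FREE]
Op 3: c = malloc(10) -> c = 22; heap: [0-8 ALLOC][9-21 ALLOC][22-31 ALLOC][32-40 FREE]
Op 4: d = malloc(1) -> d = 32; heap: [0-8 ALLOC][9-21 ALLOC][22-31 ALLOC][32-32 ALLOC][33-40 FREE]
Op 5: a = realloc(a, 4) -> a = 0; heap: [0-3 ALLOC][4-8 FREE][9-21 ALLOC][22-31 ALLOC][32-32 ALLOC][33-40 FREE]

Answer: [0-3 ALLOC][4-8 FREE][9-21 ALLOC][22-31 ALLOC][32-32 ALLOC][33-40 FREE]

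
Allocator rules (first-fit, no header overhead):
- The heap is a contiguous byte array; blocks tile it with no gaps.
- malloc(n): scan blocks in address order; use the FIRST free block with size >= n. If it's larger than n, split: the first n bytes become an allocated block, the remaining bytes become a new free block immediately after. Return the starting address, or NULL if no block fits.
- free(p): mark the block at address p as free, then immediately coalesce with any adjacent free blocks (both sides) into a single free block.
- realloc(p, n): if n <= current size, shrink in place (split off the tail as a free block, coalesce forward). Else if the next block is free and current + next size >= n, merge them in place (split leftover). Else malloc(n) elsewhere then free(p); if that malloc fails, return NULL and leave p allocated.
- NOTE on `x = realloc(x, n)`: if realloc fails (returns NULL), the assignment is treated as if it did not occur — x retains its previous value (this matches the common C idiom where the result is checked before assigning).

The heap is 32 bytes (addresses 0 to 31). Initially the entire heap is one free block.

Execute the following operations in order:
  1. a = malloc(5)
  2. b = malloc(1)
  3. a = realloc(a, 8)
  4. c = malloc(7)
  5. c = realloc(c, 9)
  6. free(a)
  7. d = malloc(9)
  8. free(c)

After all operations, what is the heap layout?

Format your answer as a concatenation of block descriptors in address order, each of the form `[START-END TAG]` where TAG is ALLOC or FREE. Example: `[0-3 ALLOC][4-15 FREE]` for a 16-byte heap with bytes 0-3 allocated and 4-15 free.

Answer: [0-4 FREE][5-5 ALLOC][6-22 FREE][23-31 ALLOC]

Derivation:
Op 1: a = malloc(5) -> a = 0; heap: [0-4 ALLOC][5-31 FREE]
Op 2: b = malloc(1) -> b = 5; heap: [0-4 ALLOC][5-5 ALLOC][6-31 FREE]
Op 3: a = realloc(a, 8) -> a = 6; heap: [0-4 FREE][5-5 ALLOC][6-13 ALLOC][14-31 FREE]
Op 4: c = malloc(7) -> c = 14; heap: [0-4 FREE][5-5 ALLOC][6-13 ALLOC][14-20 ALLOC][21-31 FREE]
Op 5: c = realloc(c, 9) -> c = 14; heap: [0-4 FREE][5-5 ALLOC][6-13 ALLOC][14-22 ALLOC][23-31 FREE]
Op 6: free(a) -> (freed a); heap: [0-4 FREE][5-5 ALLOC][6-13 FREE][14-22 ALLOC][23-31 FREE]
Op 7: d = malloc(9) -> d = 23; heap: [0-4 FREE][5-5 ALLOC][6-13 FREE][14-22 ALLOC][23-31 ALLOC]
Op 8: free(c) -> (freed c); heap: [0-4 FREE][5-5 ALLOC][6-22 FREE][23-31 ALLOC]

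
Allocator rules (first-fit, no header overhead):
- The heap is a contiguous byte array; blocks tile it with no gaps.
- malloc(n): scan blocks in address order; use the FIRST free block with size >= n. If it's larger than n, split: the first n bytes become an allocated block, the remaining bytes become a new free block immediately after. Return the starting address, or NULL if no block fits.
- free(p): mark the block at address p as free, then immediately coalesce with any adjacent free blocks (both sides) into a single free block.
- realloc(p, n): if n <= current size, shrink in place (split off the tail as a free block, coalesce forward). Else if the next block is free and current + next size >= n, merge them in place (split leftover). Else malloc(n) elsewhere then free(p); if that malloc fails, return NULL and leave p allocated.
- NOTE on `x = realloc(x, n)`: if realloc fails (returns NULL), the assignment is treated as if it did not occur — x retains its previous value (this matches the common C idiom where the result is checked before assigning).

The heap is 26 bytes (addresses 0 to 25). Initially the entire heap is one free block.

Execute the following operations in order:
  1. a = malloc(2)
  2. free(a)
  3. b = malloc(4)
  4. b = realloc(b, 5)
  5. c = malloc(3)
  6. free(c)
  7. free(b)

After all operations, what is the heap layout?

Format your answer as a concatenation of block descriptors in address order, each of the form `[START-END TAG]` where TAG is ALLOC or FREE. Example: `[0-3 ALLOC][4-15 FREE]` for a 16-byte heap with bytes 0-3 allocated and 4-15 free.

Answer: [0-25 FREE]

Derivation:
Op 1: a = malloc(2) -> a = 0; heap: [0-1 ALLOC][2-25 FREE]
Op 2: free(a) -> (freed a); heap: [0-25 FREE]
Op 3: b = malloc(4) -> b = 0; heap: [0-3 ALLOC][4-25 FREE]
Op 4: b = realloc(b, 5) -> b = 0; heap: [0-4 ALLOC][5-25 FREE]
Op 5: c = malloc(3) -> c = 5; heap: [0-4 ALLOC][5-7 ALLOC][8-25 FREE]
Op 6: free(c) -> (freed c); heap: [0-4 ALLOC][5-25 FREE]
Op 7: free(b) -> (freed b); heap: [0-25 FREE]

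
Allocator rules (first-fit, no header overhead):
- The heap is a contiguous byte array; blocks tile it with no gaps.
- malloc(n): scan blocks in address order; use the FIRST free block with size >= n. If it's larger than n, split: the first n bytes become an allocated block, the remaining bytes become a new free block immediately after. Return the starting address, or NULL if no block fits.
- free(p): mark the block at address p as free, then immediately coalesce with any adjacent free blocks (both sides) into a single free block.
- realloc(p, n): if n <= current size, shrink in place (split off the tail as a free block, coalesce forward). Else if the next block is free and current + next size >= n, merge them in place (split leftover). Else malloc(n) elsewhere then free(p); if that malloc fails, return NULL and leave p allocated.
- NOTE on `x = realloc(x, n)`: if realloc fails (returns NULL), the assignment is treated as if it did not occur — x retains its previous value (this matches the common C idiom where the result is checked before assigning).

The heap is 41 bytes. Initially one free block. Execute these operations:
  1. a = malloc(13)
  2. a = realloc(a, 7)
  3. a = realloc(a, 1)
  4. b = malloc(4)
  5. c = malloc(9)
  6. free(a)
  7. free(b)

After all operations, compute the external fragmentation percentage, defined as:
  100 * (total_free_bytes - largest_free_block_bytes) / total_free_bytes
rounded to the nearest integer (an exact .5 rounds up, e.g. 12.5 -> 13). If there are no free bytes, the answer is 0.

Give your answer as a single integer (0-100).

Answer: 16

Derivation:
Op 1: a = malloc(13) -> a = 0; heap: [0-12 ALLOC][13-40 FREE]
Op 2: a = realloc(a, 7) -> a = 0; heap: [0-6 ALLOC][7-40 FREE]
Op 3: a = realloc(a, 1) -> a = 0; heap: [0-0 ALLOC][1-40 FREE]
Op 4: b = malloc(4) -> b = 1; heap: [0-0 ALLOC][1-4 ALLOC][5-40 FREE]
Op 5: c = malloc(9) -> c = 5; heap: [0-0 ALLOC][1-4 ALLOC][5-13 ALLOC][14-40 FREE]
Op 6: free(a) -> (freed a); heap: [0-0 FREE][1-4 ALLOC][5-13 ALLOC][14-40 FREE]
Op 7: free(b) -> (freed b); heap: [0-4 FREE][5-13 ALLOC][14-40 FREE]
Free blocks: [5 27] total_free=32 largest=27 -> 100*(32-27)/32 = 500/32 = 15.625 -> rounds to 16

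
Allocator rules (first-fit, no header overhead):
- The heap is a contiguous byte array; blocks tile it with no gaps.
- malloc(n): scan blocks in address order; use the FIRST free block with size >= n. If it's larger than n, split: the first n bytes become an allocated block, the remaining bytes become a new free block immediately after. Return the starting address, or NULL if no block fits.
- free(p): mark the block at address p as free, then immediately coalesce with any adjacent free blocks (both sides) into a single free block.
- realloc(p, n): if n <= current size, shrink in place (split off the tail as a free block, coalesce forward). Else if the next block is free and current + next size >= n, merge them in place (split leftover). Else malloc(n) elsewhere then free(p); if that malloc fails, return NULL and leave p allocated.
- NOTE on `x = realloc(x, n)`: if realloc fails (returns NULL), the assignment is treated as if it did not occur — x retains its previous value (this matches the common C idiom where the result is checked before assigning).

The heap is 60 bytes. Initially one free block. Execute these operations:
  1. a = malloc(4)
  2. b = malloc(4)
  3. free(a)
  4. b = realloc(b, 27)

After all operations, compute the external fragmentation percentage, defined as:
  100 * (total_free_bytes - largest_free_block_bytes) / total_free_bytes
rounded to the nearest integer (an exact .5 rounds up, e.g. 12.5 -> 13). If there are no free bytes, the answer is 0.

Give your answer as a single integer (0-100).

Answer: 12

Derivation:
Op 1: a = malloc(4) -> a = 0; heap: [0-3 ALLOC][4-59 FREE]
Op 2: b = malloc(4) -> b = 4; heap: [0-3 ALLOC][4-7 ALLOC][8-59 FREE]
Op 3: free(a) -> (freed a); heap: [0-3 FREE][4-7 ALLOC][8-59 FREE]
Op 4: b = realloc(b, 27) -> b = 4; heap: [0-3 FREE][4-30 ALLOC][31-59 FREE]
Free blocks: [4 29] total_free=33 largest=29 -> 100*(33-29)/33 = 400/33 ≈ 12.121 -> rounds to 12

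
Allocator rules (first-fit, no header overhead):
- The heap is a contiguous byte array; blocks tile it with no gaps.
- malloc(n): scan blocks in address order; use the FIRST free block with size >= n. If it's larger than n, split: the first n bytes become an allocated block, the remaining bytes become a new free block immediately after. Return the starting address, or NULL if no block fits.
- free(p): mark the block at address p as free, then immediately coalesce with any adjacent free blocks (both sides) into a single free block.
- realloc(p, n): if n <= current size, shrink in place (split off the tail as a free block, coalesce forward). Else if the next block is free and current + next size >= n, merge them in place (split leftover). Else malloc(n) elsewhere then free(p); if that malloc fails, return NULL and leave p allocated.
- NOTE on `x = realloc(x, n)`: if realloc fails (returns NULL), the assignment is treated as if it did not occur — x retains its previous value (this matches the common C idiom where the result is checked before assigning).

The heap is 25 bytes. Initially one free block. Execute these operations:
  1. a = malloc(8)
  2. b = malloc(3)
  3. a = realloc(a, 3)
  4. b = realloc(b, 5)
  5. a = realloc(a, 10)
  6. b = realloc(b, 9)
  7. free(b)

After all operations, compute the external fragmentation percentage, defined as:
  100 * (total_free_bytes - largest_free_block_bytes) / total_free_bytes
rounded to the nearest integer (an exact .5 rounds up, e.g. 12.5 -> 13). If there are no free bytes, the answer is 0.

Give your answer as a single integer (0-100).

Op 1: a = malloc(8) -> a = 0; heap: [0-7 ALLOC][8-24 FREE]
Op 2: b = malloc(3) -> b = 8; heap: [0-7 ALLOC][8-10 ALLOC][11-24 FREE]
Op 3: a = realloc(a, 3) -> a = 0; heap: [0-2 ALLOC][3-7 FREE][8-10 ALLOC][11-24 FREE]
Op 4: b = realloc(b, 5) -> b = 8; heap: [0-2 ALLOC][3-7 FREE][8-12 ALLOC][13-24 FREE]
Op 5: a = realloc(a, 10) -> a = 13; heap: [0-7 FREE][8-12 ALLOC][13-22 ALLOC][23-24 FREE]
Op 6: b = realloc(b, 9) -> NULL (b unchanged); heap: [0-7 FREE][8-12 ALLOC][13-22 ALLOC][23-24 FREE]
Op 7: free(b) -> (freed b); heap: [0-12 FREE][13-22 ALLOC][23-24 FREE]
Free blocks: [13 2] total_free=15 largest=13 -> 100*(15-13)/15 = 200/15 ≈ 13.333 -> rounds to 13

Answer: 13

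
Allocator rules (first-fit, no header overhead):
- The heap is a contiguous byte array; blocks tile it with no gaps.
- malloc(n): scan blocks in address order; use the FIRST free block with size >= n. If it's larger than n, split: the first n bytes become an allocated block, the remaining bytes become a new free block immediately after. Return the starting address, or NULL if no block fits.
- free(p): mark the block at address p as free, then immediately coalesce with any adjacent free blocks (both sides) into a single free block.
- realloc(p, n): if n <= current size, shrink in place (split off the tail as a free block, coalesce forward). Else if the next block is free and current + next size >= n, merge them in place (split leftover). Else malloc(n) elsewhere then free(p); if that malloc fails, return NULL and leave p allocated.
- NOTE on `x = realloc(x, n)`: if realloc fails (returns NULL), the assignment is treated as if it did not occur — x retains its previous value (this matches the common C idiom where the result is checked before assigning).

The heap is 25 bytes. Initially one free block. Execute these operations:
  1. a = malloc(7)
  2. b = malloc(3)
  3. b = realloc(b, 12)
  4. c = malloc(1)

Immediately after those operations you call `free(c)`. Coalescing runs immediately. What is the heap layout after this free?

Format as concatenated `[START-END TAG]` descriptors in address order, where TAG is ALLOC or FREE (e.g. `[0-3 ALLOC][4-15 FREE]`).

Op 1: a = malloc(7) -> a = 0; heap: [0-6 ALLOC][7-24 FREE]
Op 2: b = malloc(3) -> b = 7; heap: [0-6 ALLOC][7-9 ALLOC][10-24 FREE]
Op 3: b = realloc(b, 12) -> b = 7; heap: [0-6 ALLOC][7-18 ALLOC][19-24 FREE]
Op 4: c = malloc(1) -> c = 19; heap: [0-6 ALLOC][7-18 ALLOC][19-19 ALLOC][20-24 FREE]
free(c): c = 19 -> block [19-19 ALLOC]; mark free, coalesce with adjacent free neighbors -> [0-6 ALLOC][7-18 ALLOC][19-24 FREE]

Answer: [0-6 ALLOC][7-18 ALLOC][19-24 FREE]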